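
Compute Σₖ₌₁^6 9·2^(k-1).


Sₙ = 9×(2^6 - 1)/(2 - 1)
= 9×(64 - 1)/1
= 9×63/1
= 567

S_6 = 567


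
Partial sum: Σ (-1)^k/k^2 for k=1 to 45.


S = -1 + 1/4 - 1/9 + 1/16 - 1/25 + 1/36 - 1/49 + 1/64 ± ...
= -0.8227
(Full series converges to -π²/12 ≈ -0.8225)

S_45 = -0.8227


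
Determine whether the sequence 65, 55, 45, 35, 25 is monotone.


Differences: -10, -10, -10, -10
All differences < 0 → strictly DECREASING

Monotonically decreasing


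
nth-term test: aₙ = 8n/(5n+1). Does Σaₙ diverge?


lim(n→∞) 8n/(5n+1) = 8/5 = 8/5  (divide numerator and denominator by n)
lim aₙ = 8/5 ≠ 0 → series DIVERGES

Diverges (lim aₙ = 8/5 ≠ 0)


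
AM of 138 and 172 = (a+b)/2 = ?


AM = (138 + 172)/2 = 310/2 = 155

AM = 155


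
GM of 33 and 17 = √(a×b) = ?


GM = √(33×17) = √561 = 23.6854

GM = 23.6854


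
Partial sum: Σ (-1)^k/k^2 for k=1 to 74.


S = -1 + 1/4 - 1/9 + 1/16 - 1/25 + 1/36 - 1/49 + 1/64 ± ...
= -0.8224
(Full series converges to -π²/12 ≈ -0.8225)

S_74 = -0.8224


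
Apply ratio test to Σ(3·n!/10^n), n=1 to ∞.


aₙ = 3·n!/10^n
a_{n+1}/aₙ = (n+1)!/10^(n+1) × 10^n/n!  (constant 3 cancels)
= (n+1)/10
L = lim(n→∞) (n+1)/10 = ∞
L > 1 → series DIVERGES

Diverges (ratio test: L = ∞ > 1)


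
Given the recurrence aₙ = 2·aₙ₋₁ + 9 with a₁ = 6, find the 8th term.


Computing step by step:
a_1 = 6
a_2 = 21
a_3 = 51
a_4 = 111
a_5 = 231
a_6 = 471
a_7 = 951
a_8 = 1911


a_8 = 1911


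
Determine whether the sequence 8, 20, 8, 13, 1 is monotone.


Differences: 12, -12, 5, -12
Difference at position 1 is +12 (> 0) but position 2 is -12 (< 0) — sequence both rises and falls
→ NOT monotonic

Not monotonic


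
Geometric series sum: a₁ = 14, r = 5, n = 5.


Sₙ = 14×(5^5 - 1)/(5 - 1)
= 14×(3125 - 1)/4
= 14×3124/4
= 10934

S_5 = 10934


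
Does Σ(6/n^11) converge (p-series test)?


p-series test: Σ c/n^p converges if p > 1, diverges if p ≤ 1 (constant c > 0 doesn't affect convergence).
p = 11
11 > 1 → CONVERGES

Converges (p = 11 > 1)


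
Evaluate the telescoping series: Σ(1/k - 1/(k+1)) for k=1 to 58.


Telescoping: adjacent terms cancel.
= 1/1 - 1/59
= 1 - 1/59 = 58/59

Sum = 58/59


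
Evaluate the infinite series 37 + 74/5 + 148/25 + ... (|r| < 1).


S∞ = a₁/(1-r) = 37/(1 - 2/5)
= 37/(3/5)
= 185/3

S∞ = 185/3


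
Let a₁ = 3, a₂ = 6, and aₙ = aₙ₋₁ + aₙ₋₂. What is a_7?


Computing iteratively: 3, 6, 9, 15, 24, 39, 63
a_7 = 63

a_7 = 63


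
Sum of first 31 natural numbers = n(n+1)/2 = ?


n(n+1)/2 = 31×32/2 = 992/2 = 496

Σk = 496


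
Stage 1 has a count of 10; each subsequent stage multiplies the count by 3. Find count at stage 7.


aₙ = a₁·r^(n-1)
= 10×3^6
= 10×729
= 7290

a_7 = 7290


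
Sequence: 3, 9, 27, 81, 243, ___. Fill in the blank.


Pattern: geometric (r=3)
Terms: 3, 9, 27, 81, 243
Next term = 729

Next term = 729


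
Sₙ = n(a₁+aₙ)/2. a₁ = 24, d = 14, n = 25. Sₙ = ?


aₙ = 24 + (25-1)×14 = 360
Sₙ = n(a₁+aₙ)/2 = 25×(24+360)/2
= 25×384/2 = 4800

S_25 = 4800


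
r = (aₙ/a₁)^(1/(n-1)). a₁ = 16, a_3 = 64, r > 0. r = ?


r^(n-1) = aₙ/a₁
r^2 = 64/16 = 4
r = 4^(1/2)
= ±2; taking r > 0 gives r = 2

r = 2


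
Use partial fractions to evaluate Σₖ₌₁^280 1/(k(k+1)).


1/(k(k+1)) = 1/k - 1/(k+1) (partial fractions)
Telescoping: Σ = 1 - 1/281 = 280/281

Sum = 280/281


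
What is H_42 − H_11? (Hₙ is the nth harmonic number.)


Σₖ₌12^42 1/k = 1/12 + 1/13 + 1/14 + ... + 1/42
= 286282196019672403/219060189739591200
≈ 1.3069

Sum = 286282196019672403/219060189739591200 ≈ 1.3069


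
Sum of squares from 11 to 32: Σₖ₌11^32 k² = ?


Σₖ₌11^32 k² = Σₖ₌₁^32 k² − Σₖ₌₁^10 k²
= 32·33·65/6 − 10·11·21/6
= 11440 − 385 = 11055

Σk² = 11055


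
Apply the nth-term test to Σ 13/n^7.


lim(n→∞) 13/n^7 = 0
lim aₙ = 0 → nth-term test is INCONCLUSIVE
(Need other tests; this is actually a convergent p-series with p=7 > 1)

Inconclusive (lim aₙ = 0; need another test)


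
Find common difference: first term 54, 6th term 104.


d = (aₙ - a₁)/(n-1)
= (104 - 54)/(6-1)
= 50/5 = 10

d = 10


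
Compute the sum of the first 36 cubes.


n(n+1)/2 = 36×37/2 = 666
Σk³ = 666² = 443556

Σk³ = 443556


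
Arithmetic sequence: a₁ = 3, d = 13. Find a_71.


aₙ = a₁ + (n-1)d
= 3 + (71-1)×13
= 3 + 910
= 913

a_71 = 913


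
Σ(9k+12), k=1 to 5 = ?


Σ(9k+12) = 9·Σk + 12·n
= 9·15 + 12·5
= 135 + 60 = 195

Σ = 195


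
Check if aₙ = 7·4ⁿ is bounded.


aₙ = 7·4ⁿ → as n→∞, aₙ→∞ (since base 4 > 1)
No finite upper bound exists
The sequence is UNBOUNDED

Unbounded (aₙ → ∞ as n → ∞)


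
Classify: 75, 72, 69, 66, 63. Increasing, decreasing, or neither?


Differences: -3, -3, -3, -3
All differences < 0 → strictly DECREASING

Monotonically decreasing


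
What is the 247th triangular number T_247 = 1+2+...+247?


n(n+1)/2 = 247×248/2 = 61256/2 = 30628

Σk = 30628


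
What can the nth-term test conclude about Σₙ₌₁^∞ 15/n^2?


lim(n→∞) 15/n^2 = 0
lim aₙ = 0 → nth-term test is INCONCLUSIVE
(Need other tests; this is actually a convergent p-series with p=2 > 1)

Inconclusive (lim aₙ = 0; need another test)


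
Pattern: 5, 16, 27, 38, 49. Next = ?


Pattern: arithmetic (d=11)
Terms: 5, 16, 27, 38, 49
Next term = 60

Next term = 60


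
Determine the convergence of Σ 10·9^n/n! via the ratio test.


aₙ = 10·9^n/n!
a_{n+1}/aₙ = 9^(n+1)/(n+1)! × n!/9^n  (constant 10 cancels)
= 9/(n+1)
L = lim(n→∞) 9/(n+1) = 0
L < 1 → series CONVERGES

Converges (ratio test: L = 0 < 1)


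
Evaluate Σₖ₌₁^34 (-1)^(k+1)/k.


S = 1 - 1/2 + 1/3 - 1/4 + 1/5 - 1/6 + 1/7 - 1/8 ± ...
= 0.6787
(Full series converges to +ln(2) ≈ +0.6931)

S_34 = 0.6787


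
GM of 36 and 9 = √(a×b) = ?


GM = √(36×9) = √324 = 18

GM = 18


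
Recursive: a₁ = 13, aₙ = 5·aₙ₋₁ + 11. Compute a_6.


Computing step by step:
a_1 = 13
a_2 = 76
a_3 = 391
a_4 = 1966
a_5 = 9841
a_6 = 49216


a_6 = 49216


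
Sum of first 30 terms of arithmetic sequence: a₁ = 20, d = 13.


aₙ = 20 + (30-1)×13 = 397
Sₙ = n(a₁+aₙ)/2 = 30×(20+397)/2
= 30×417/2 = 6255

S_30 = 6255


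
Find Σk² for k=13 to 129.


Σₖ₌13^129 k² = Σₖ₌₁^129 k² − Σₖ₌₁^12 k²
= 129·130·259/6 − 12·13·25/6
= 723905 − 650 = 723255

Σk² = 723255


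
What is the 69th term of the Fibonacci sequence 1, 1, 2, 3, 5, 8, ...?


Fibonacci sequence: 1, 1, 2, 3, 5, 8, 13, 21, 34, 55, 89, ...
F(69) = 117669030460994

F(69) = 117669030460994


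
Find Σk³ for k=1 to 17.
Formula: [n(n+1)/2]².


n(n+1)/2 = 17×18/2 = 153
Σk³ = 153² = 23409

Σk³ = 23409


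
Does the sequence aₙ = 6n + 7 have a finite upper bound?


aₙ = 6n + 7 → as n→∞, aₙ→∞
No finite upper bound exists
The sequence is UNBOUNDED

Unbounded (aₙ → ∞ as n → ∞)


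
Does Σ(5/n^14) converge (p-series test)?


p-series test: Σ c/n^p converges if p > 1, diverges if p ≤ 1 (constant c > 0 doesn't affect convergence).
p = 14
14 > 1 → CONVERGES

Converges (p = 14 > 1)


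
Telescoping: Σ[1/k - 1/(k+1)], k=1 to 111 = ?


Telescoping: adjacent terms cancel.
= 1/1 - 1/112
= 1 - 1/112 = 111/112

Sum = 111/112


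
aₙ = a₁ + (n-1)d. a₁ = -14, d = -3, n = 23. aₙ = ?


aₙ = a₁ + (n-1)d
= -14 + (23-1)×-3
= -14 - 66
= -80

a_23 = -80


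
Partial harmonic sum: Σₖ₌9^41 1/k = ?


Σₖ₌9^41 1/k = 1/9 + 1/10 + 1/11 + ... + 1/41
= 4509442597091999/2844937529085600
≈ 1.5851

Sum = 4509442597091999/2844937529085600 ≈ 1.5851


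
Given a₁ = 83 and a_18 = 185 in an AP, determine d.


d = (aₙ - a₁)/(n-1)
= (185 - 83)/(18-1)
= 102/17 = 6

d = 6


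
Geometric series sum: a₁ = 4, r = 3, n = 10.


Sₙ = 4×(3^10 - 1)/(3 - 1)
= 4×(59049 - 1)/2
= 4×59048/2
= 118096

S_10 = 118096


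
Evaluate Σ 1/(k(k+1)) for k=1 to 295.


1/(k(k+1)) = 1/k - 1/(k+1) (partial fractions)
Telescoping: Σ = 1 - 1/296 = 295/296

Sum = 295/296


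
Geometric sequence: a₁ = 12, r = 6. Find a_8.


aₙ = a₁·r^(n-1)
= 12×6^7
= 12×279936
= 3359232

a_8 = 3359232


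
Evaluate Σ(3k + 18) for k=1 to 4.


Σ(3k+18) = 3·Σk + 18·n
= 3·10 + 18·4
= 30 + 72 = 102

Σ = 102


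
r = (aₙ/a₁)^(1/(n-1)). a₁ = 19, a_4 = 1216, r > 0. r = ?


r^(n-1) = aₙ/a₁
r^3 = 1216/19 = 64
r = 64^(1/3)
= 4

r = 4


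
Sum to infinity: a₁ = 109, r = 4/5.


S∞ = a₁/(1-r) = 109/(1 - 4/5)
= 109/(1/5)
= 545

S∞ = 545


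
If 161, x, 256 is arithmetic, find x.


AM = (161 + 256)/2 = 417/2 = 208.5

AM = 208.5


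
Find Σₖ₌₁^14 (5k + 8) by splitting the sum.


Σ(5k+8) = 5·Σk + 8·n
= 5·105 + 8·14
= 525 + 112 = 637

Σ = 637


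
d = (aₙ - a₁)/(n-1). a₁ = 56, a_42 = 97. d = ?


d = (aₙ - a₁)/(n-1)
= (97 - 56)/(42-1)
= 41/41 = 1

d = 1


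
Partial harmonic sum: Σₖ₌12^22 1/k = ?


Σₖ₌12^22 1/k = 1/12 + 1/13 + 1/14 + ... + 1/22
= 156188887/232792560
≈ 0.6709

Sum = 156188887/232792560 ≈ 0.6709


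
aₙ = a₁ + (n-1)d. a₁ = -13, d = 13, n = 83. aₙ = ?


aₙ = a₁ + (n-1)d
= -13 + (83-1)×13
= -13 + 1066
= 1053

a_83 = 1053


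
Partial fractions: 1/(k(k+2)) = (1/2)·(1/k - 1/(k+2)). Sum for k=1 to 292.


1/(k(k+2)) = (1/2)·(1/k - 1/(k+2)) (partial fractions)
Telescoping: Σ = (1/2)·(1 + 1/2 - 1/293 - 1/294) = 64313/86142

Sum = 64313/86142


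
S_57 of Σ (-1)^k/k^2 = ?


S = -1 + 1/4 - 1/9 + 1/16 - 1/25 + 1/36 - 1/49 + 1/64 ± ...
= -0.8226
(Full series converges to -π²/12 ≈ -0.8225)

S_57 = -0.8226


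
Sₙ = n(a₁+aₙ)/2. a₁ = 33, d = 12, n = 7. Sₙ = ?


aₙ = 33 + (7-1)×12 = 105
Sₙ = n(a₁+aₙ)/2 = 7×(33+105)/2
= 7×138/2 = 483

S_7 = 483


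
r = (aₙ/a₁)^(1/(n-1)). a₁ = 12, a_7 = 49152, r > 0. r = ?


r^(n-1) = aₙ/a₁
r^6 = 49152/12 = 4096
r = 4096^(1/6)
= ±4; taking r > 0 gives r = 4

r = 4


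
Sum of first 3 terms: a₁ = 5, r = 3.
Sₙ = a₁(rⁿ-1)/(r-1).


Sₙ = 5×(3^3 - 1)/(3 - 1)
= 5×(27 - 1)/2
= 5×26/2
= 65

S_3 = 65


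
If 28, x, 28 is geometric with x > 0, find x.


GM = √(28×28) = √784 = 28

GM = 28


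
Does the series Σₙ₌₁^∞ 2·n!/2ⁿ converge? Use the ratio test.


aₙ = 2·n!/2^n
a_{n+1}/aₙ = (n+1)!/2^(n+1) × 2^n/n!  (constant 2 cancels)
= (n+1)/2
L = lim(n→∞) (n+1)/2 = ∞
L > 1 → series DIVERGES

Diverges (ratio test: L = ∞ > 1)


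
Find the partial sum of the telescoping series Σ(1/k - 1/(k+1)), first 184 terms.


Telescoping: adjacent terms cancel.
= 1/1 - 1/185
= 1 - 1/185 = 184/185

Sum = 184/185


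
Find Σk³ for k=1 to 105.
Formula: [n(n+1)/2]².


n(n+1)/2 = 105×106/2 = 5565
Σk³ = 5565² = 30969225

Σk³ = 30969225


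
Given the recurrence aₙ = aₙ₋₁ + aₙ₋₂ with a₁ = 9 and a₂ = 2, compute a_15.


Computing iteratively: 9, 2, 11, 13, 24, 37, 61, 98, 159, 257, 416, 673, ...
a_15 = 2851

a_15 = 2851


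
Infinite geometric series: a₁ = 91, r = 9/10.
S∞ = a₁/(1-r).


S∞ = a₁/(1-r) = 91/(1 - 9/10)
= 91/(1/10)
= 910

S∞ = 910


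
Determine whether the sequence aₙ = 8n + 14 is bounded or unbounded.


aₙ = 8n + 14 → as n→∞, aₙ→∞
No finite upper bound exists
The sequence is UNBOUNDED

Unbounded (aₙ → ∞ as n → ∞)


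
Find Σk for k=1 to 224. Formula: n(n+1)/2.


n(n+1)/2 = 224×225/2 = 50400/2 = 25200

Σk = 25200


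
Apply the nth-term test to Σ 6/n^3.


lim(n→∞) 6/n^3 = 0
lim aₙ = 0 → nth-term test is INCONCLUSIVE
(Need other tests; this is actually a convergent p-series with p=3 > 1)

Inconclusive (lim aₙ = 0; need another test)


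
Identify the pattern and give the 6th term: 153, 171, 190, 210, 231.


Pattern: triangular numbers: n(n+1)/2
Terms: 153, 171, 190, 210, 231
Next term = 253

Next term = 253


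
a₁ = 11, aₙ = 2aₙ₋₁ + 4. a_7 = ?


Computing step by step:
a_1 = 11
a_2 = 26
a_3 = 56
a_4 = 116
a_5 = 236
a_6 = 476
a_7 = 956


a_7 = 956


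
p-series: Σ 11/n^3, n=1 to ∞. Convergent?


p-series test: Σ c/n^p converges if p > 1, diverges if p ≤ 1 (constant c > 0 doesn't affect convergence).
p = 3
3 > 1 → CONVERGES

Converges (p = 3 > 1)


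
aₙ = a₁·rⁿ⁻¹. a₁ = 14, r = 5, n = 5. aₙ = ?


aₙ = a₁·r^(n-1)
= 14×5^4
= 14×625
= 8750

a_5 = 8750


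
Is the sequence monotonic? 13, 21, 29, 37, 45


Differences: 8, 8, 8, 8
All differences > 0 → strictly INCREASING

Monotonically increasing


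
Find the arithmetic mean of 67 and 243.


AM = (67 + 243)/2 = 310/2 = 155

AM = 155


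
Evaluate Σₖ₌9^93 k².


Σₖ₌9^93 k² = Σₖ₌₁^93 k² − Σₖ₌₁^8 k²
= 93·94·187/6 − 8·9·17/6
= 272459 − 204 = 272255

Σk² = 272255


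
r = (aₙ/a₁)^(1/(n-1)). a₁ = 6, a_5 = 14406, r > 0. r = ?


r^(n-1) = aₙ/a₁
r^4 = 14406/6 = 2401
r = 2401^(1/4)
= ±7; taking r > 0 gives r = 7

r = 7


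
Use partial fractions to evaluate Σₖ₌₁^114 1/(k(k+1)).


1/(k(k+1)) = 1/k - 1/(k+1) (partial fractions)
Telescoping: Σ = 1 - 1/115 = 114/115

Sum = 114/115


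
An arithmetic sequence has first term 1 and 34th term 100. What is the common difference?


d = (aₙ - a₁)/(n-1)
= (100 - 1)/(34-1)
= 99/33 = 3

d = 3


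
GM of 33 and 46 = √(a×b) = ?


GM = √(33×46) = √1518 = 38.9615

GM = 38.9615


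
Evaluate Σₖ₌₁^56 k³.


n(n+1)/2 = 56×57/2 = 1596
Σk³ = 1596² = 2547216

Σk³ = 2547216


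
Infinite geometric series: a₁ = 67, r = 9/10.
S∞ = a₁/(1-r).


S∞ = a₁/(1-r) = 67/(1 - 9/10)
= 67/(1/10)
= 670

S∞ = 670


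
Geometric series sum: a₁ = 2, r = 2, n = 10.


Sₙ = 2×(2^10 - 1)/(2 - 1)
= 2×(1024 - 1)/1
= 2×1023/1
= 2046

S_10 = 2046


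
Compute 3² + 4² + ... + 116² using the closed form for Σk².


Σₖ₌3^116 k² = Σₖ₌₁^116 k² − Σₖ₌₁^2 k²
= 116·117·233/6 − 2·3·5/6
= 527046 − 5 = 527041

Σk² = 527041


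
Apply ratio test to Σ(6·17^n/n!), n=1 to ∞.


aₙ = 6·17^n/n!
a_{n+1}/aₙ = 17^(n+1)/(n+1)! × n!/17^n  (constant 6 cancels)
= 17/(n+1)
L = lim(n→∞) 17/(n+1) = 0
L < 1 → series CONVERGES

Converges (ratio test: L = 0 < 1)


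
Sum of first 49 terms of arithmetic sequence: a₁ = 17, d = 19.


aₙ = 17 + (49-1)×19 = 929
Sₙ = n(a₁+aₙ)/2 = 49×(17+929)/2
= 49×946/2 = 23177

S_49 = 23177


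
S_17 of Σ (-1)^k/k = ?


S = -1 + 1/2 - 1/3 + 1/4 - 1/5 + 1/6 - 1/7 + 1/8 ± ...
= -0.7217
(Full series converges to -ln(2) ≈ -0.6931)

S_17 = -0.7217


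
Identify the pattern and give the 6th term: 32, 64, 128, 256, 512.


Pattern: powers of 2: 2ⁿ
Terms: 32, 64, 128, 256, 512
Next term = 1024

Next term = 1024


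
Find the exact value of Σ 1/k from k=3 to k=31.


Σₖ₌3^31 1/k = 1/3 + 1/4 + 1/5 + ... + 1/31
= 182471592627157/72201776446800
≈ 2.5272

Sum = 182471592627157/72201776446800 ≈ 2.5272


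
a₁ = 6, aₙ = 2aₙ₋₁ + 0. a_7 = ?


Computing step by step:
a_1 = 6
a_2 = 12
a_3 = 24
a_4 = 48
a_5 = 96
a_6 = 192
a_7 = 384


a_7 = 384


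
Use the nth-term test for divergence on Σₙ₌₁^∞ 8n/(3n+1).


lim(n→∞) 8n/(3n+1) = 8/3 = 8/3  (divide numerator and denominator by n)
lim aₙ = 8/3 ≠ 0 → series DIVERGES

Diverges (lim aₙ = 8/3 ≠ 0)


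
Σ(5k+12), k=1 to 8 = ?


Σ(5k+12) = 5·Σk + 12·n
= 5·36 + 12·8
= 180 + 96 = 276

Σ = 276


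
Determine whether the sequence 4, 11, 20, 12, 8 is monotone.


Differences: 7, 9, -8, -4
Difference at position 1 is +7 (> 0) but position 3 is -8 (< 0) — sequence both rises and falls
→ NOT monotonic

Not monotonic


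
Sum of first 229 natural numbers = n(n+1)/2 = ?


n(n+1)/2 = 229×230/2 = 52670/2 = 26335

Σk = 26335


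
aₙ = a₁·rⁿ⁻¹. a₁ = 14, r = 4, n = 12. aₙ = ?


aₙ = a₁·r^(n-1)
= 14×4^11
= 14×4194304
= 58720256

a_12 = 58720256


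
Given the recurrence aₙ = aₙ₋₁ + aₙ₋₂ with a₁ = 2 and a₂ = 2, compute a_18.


Computing iteratively: 2, 2, 4, 6, 10, 16, 26, 42, 68, 110, 178, 288, ...
a_18 = 5168

a_18 = 5168


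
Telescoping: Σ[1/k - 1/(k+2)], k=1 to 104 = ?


Telescoping with gap 2: two head and two tail terms survive.
= (1 + 1/2) - (1/105 + 1/106)
= 3/2 - 1/105 - 1/106 = 8242/5565

Sum = 8242/5565


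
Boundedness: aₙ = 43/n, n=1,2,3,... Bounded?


a₁ = 43, a₂ = 43/2, a₃ = 43/3, ...
0 < aₙ ≤ 43 for all n ≥ 1
Lower bound: 0, Upper bound: 43
The sequence IS bounded

Bounded (0 < aₙ ≤ 43)


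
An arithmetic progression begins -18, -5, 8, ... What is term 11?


aₙ = a₁ + (n-1)d
= -18 + (11-1)×13
= -18 + 130
= 112

a_11 = 112


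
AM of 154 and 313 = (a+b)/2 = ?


AM = (154 + 313)/2 = 467/2 = 233.5

AM = 233.5


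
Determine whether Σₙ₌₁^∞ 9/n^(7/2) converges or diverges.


p-series test: Σ c/n^p converges if p > 1, diverges if p ≤ 1 (constant c > 0 doesn't affect convergence).
p = 7/2
7/2 > 1 → CONVERGES

Converges (p = 7/2 > 1)


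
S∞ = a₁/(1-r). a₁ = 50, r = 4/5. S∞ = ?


S∞ = a₁/(1-r) = 50/(1 - 4/5)
= 50/(1/5)
= 250

S∞ = 250


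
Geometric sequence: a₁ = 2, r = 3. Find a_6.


aₙ = a₁·r^(n-1)
= 2×3^5
= 2×243
= 486

a_6 = 486


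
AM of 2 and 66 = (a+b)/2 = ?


AM = (2 + 66)/2 = 68/2 = 34

AM = 34


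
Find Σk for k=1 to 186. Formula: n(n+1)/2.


n(n+1)/2 = 186×187/2 = 34782/2 = 17391

Σk = 17391


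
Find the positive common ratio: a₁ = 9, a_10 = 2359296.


r^(n-1) = aₙ/a₁
r^9 = 2359296/9 = 262144
r = 262144^(1/9)
= 4

r = 4


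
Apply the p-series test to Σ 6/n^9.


p-series test: Σ c/n^p converges if p > 1, diverges if p ≤ 1 (constant c > 0 doesn't affect convergence).
p = 9
9 > 1 → CONVERGES

Converges (p = 9 > 1)


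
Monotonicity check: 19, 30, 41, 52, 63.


Differences: 11, 11, 11, 11
All differences > 0 → strictly INCREASING

Monotonically increasing


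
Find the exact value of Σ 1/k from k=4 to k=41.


Σₖ₌4^41 1/k = 1/4 + 1/5 + 1/6 + ... + 1/41
= 49181003047232333/19914562703599200
≈ 2.4696

Sum = 49181003047232333/19914562703599200 ≈ 2.4696


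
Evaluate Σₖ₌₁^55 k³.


n(n+1)/2 = 55×56/2 = 1540
Σk³ = 1540² = 2371600

Σk³ = 2371600


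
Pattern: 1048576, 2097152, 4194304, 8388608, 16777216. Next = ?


Pattern: powers of 2: 2ⁿ
Terms: 1048576, 2097152, 4194304, 8388608, 16777216
Next term = 33554432

Next term = 33554432


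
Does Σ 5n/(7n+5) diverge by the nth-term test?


lim(n→∞) 5n/(7n+5) = 5/7 = 5/7  (divide numerator and denominator by n)
lim aₙ = 5/7 ≠ 0 → series DIVERGES

Diverges (lim aₙ = 5/7 ≠ 0)


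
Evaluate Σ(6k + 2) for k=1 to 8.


Σ(6k+2) = 6·Σk + 2·n
= 6·36 + 2·8
= 216 + 16 = 232

Σ = 232


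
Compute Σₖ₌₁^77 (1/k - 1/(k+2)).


Telescoping with gap 2: two head and two tail terms survive.
= (1 + 1/2) - (1/78 + 1/79)
= 3/2 - 1/78 - 1/79 = 4543/3081

Sum = 4543/3081


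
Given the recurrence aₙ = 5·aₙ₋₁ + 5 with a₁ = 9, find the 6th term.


Computing step by step:
a_1 = 9
a_2 = 50
a_3 = 255
a_4 = 1280
a_5 = 6405
a_6 = 32030


a_6 = 32030


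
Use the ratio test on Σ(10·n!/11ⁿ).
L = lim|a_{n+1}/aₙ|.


aₙ = 10·n!/11^n
a_{n+1}/aₙ = (n+1)!/11^(n+1) × 11^n/n!  (constant 10 cancels)
= (n+1)/11
L = lim(n→∞) (n+1)/11 = ∞
L > 1 → series DIVERGES

Diverges (ratio test: L = ∞ > 1)


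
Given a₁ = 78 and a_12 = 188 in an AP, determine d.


d = (aₙ - a₁)/(n-1)
= (188 - 78)/(12-1)
= 110/11 = 10

d = 10


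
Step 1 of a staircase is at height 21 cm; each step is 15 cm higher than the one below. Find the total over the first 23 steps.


aₙ = 21 + (23-1)×15 = 351
Sₙ = n(a₁+aₙ)/2 = 23×(21+351)/2
= 23×372/2 = 4278

S_23 = 4278


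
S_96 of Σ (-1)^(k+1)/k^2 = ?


S = 1 - 1/4 + 1/9 - 1/16 + 1/25 - 1/36 + 1/49 - 1/64 ± ...
= 0.8224
(Full series converges to +π²/12 ≈ +0.8225)

S_96 = 0.8224


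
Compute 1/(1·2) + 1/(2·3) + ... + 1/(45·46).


1/(k(k+1)) = 1/k - 1/(k+1) (partial fractions)
Telescoping: Σ = 1 - 1/46 = 45/46

Sum = 45/46


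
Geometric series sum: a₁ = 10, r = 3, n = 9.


Sₙ = 10×(3^9 - 1)/(3 - 1)
= 10×(19683 - 1)/2
= 10×19682/2
= 98410

S_9 = 98410


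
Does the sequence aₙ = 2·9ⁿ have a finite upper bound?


aₙ = 2·9ⁿ → as n→∞, aₙ→∞ (since base 9 > 1)
No finite upper bound exists
The sequence is UNBOUNDED

Unbounded (aₙ → ∞ as n → ∞)


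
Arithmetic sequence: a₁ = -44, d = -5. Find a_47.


aₙ = a₁ + (n-1)d
= -44 + (47-1)×-5
= -44 - 230
= -274

a_47 = -274


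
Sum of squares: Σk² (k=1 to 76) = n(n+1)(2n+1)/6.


n = 76
n(n+1)(2n+1)/6 = 76×77×153/6
= 895356/6 = 149226

Σk² = 149226


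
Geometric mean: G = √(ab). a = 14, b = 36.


GM = √(14×36) = √504 = 22.4499

GM = 22.4499


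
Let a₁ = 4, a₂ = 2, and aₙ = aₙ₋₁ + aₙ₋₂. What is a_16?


Computing iteratively: 4, 2, 6, 8, 14, 22, 36, 58, 94, 152, 246, 398, ...
a_16 = 2728

a_16 = 2728


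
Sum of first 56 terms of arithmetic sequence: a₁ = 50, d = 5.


aₙ = 50 + (56-1)×5 = 325
Sₙ = n(a₁+aₙ)/2 = 56×(50+325)/2
= 56×375/2 = 10500

S_56 = 10500


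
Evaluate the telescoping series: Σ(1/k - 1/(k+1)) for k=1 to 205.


Telescoping: adjacent terms cancel.
= 1/1 - 1/206
= 1 - 1/206 = 205/206

Sum = 205/206


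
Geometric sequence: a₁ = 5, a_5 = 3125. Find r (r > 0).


r^(n-1) = aₙ/a₁
r^4 = 3125/5 = 625
r = 625^(1/4)
= ±5; taking r > 0 gives r = 5

r = 5


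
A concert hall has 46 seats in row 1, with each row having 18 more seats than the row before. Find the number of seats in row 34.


aₙ = a₁ + (n-1)d
= 46 + (34-1)×18
= 46 + 594
= 640

a_34 = 640


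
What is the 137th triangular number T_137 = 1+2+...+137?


n(n+1)/2 = 137×138/2 = 18906/2 = 9453

Σk = 9453


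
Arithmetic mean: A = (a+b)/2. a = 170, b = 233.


AM = (170 + 233)/2 = 403/2 = 201.5

AM = 201.5


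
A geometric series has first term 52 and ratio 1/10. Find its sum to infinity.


S∞ = a₁/(1-r) = 52/(1 - 1/10)
= 52/(9/10)
= 520/9

S∞ = 520/9


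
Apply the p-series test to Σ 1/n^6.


p-series test: Σ c/n^p converges if p > 1, diverges if p ≤ 1 (constant c > 0 doesn't affect convergence).
p = 6
6 > 1 → CONVERGES

Converges (p = 6 > 1)


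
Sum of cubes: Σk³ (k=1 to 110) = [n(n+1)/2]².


n(n+1)/2 = 110×111/2 = 6105
Σk³ = 6105² = 37271025

Σk³ = 37271025


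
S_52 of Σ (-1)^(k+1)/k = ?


S = 1 - 1/2 + 1/3 - 1/4 + 1/5 - 1/6 + 1/7 - 1/8 ± ...
= 0.6836
(Full series converges to +ln(2) ≈ +0.6931)

S_52 = 0.6836


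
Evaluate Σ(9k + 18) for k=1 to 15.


Σ(9k+18) = 9·Σk + 18·n
= 9·120 + 18·15
= 1080 + 270 = 1350

Σ = 1350


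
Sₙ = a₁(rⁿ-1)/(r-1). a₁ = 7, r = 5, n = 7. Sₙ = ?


Sₙ = 7×(5^7 - 1)/(5 - 1)
= 7×(78125 - 1)/4
= 7×78124/4
= 136717

S_7 = 136717


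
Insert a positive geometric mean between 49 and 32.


GM = √(49×32) = √1568 = 39.598

GM = 39.598


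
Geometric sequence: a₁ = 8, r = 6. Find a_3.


aₙ = a₁·r^(n-1)
= 8×6^2
= 8×36
= 288

a_3 = 288


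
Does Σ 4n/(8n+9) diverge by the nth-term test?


lim(n→∞) 4n/(8n+9) = 4/8 = 1/2  (divide numerator and denominator by n)
lim aₙ = 1/2 ≠ 0 → series DIVERGES

Diverges (lim aₙ = 1/2 ≠ 0)


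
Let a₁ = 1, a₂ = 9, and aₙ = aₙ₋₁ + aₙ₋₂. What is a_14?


Computing iteratively: 1, 9, 10, 19, 29, 48, 77, 125, 202, 327, 529, 856, ...
a_14 = 2241

a_14 = 2241


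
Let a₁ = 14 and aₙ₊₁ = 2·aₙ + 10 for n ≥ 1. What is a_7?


Computing step by step:
a_1 = 14
a_2 = 38
a_3 = 86
a_4 = 182
a_5 = 374
a_6 = 758
a_7 = 1526


a_7 = 1526


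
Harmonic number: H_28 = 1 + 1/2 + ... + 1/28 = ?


H_28 = 1/1 + 1/2 + 1/3 + ... + 1/28
= 315404588903/80313433200
≈ 3.9272

H_28 = 315404588903/80313433200 ≈ 3.9272


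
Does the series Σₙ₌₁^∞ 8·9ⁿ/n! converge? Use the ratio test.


aₙ = 8·9^n/n!
a_{n+1}/aₙ = 9^(n+1)/(n+1)! × n!/9^n  (constant 8 cancels)
= 9/(n+1)
L = lim(n→∞) 9/(n+1) = 0
L < 1 → series CONVERGES

Converges (ratio test: L = 0 < 1)


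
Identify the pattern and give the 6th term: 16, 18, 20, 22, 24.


Pattern: arithmetic (d=2)
Terms: 16, 18, 20, 22, 24
Next term = 26

Next term = 26


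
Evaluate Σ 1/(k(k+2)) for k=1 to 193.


1/(k(k+2)) = (1/2)·(1/k - 1/(k+2)) (partial fractions)
Telescoping: Σ = (1/2)·(1 + 1/2 - 1/194 - 1/195) = 14089/18915

Sum = 14089/18915


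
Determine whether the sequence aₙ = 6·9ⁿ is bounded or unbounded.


aₙ = 6·9ⁿ → as n→∞, aₙ→∞ (since base 9 > 1)
No finite upper bound exists
The sequence is UNBOUNDED

Unbounded (aₙ → ∞ as n → ∞)


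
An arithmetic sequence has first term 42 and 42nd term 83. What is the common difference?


d = (aₙ - a₁)/(n-1)
= (83 - 42)/(42-1)
= 41/41 = 1

d = 1


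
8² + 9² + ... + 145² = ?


Σₖ₌8^145 k² = Σₖ₌₁^145 k² − Σₖ₌₁^7 k²
= 145·146·291/6 − 7·8·15/6
= 1026745 − 140 = 1026605

Σk² = 1026605


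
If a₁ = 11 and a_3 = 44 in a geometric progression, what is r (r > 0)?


r^(n-1) = aₙ/a₁
r^2 = 44/11 = 4
r = 4^(1/2)
= ±2; taking r > 0 gives r = 2

r = 2


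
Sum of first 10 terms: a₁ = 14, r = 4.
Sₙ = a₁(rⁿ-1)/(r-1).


Sₙ = 14×(4^10 - 1)/(4 - 1)
= 14×(1048576 - 1)/3
= 14×1048575/3
= 4893350

S_10 = 4893350


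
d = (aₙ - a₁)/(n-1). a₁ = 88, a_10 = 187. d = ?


d = (aₙ - a₁)/(n-1)
= (187 - 88)/(10-1)
= 99/9 = 11

d = 11


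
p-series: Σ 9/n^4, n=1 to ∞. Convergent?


p-series test: Σ c/n^p converges if p > 1, diverges if p ≤ 1 (constant c > 0 doesn't affect convergence).
p = 4
4 > 1 → CONVERGES

Converges (p = 4 > 1)


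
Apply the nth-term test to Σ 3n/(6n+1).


lim(n→∞) 3n/(6n+1) = 3/6 = 1/2  (divide numerator and denominator by n)
lim aₙ = 1/2 ≠ 0 → series DIVERGES

Diverges (lim aₙ = 1/2 ≠ 0)


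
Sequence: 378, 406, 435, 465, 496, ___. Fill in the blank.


Pattern: triangular numbers: n(n+1)/2
Terms: 378, 406, 435, 465, 496
Next term = 528

Next term = 528


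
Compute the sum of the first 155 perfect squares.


n = 155
n(n+1)(2n+1)/6 = 155×156×311/6
= 7519980/6 = 1253330

Σk² = 1253330


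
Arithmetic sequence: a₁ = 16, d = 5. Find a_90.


aₙ = a₁ + (n-1)d
= 16 + (90-1)×5
= 16 + 445
= 461

a_90 = 461


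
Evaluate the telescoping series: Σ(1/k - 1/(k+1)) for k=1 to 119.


Telescoping: adjacent terms cancel.
= 1/1 - 1/120
= 1 - 1/120 = 119/120

Sum = 119/120


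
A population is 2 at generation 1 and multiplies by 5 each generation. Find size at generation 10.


aₙ = a₁·r^(n-1)
= 2×5^9
= 2×1953125
= 3906250

a_10 = 3906250


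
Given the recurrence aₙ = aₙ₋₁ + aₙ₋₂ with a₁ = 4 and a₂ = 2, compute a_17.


Computing iteratively: 4, 2, 6, 8, 14, 22, 36, 58, 94, 152, 246, 398, ...
a_17 = 4414

a_17 = 4414


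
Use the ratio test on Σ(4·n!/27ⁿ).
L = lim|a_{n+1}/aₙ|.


aₙ = 4·n!/27^n
a_{n+1}/aₙ = (n+1)!/27^(n+1) × 27^n/n!  (constant 4 cancels)
= (n+1)/27
L = lim(n→∞) (n+1)/27 = ∞
L > 1 → series DIVERGES

Diverges (ratio test: L = ∞ > 1)


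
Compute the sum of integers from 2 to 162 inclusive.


Σₖ₌2^162 k = Σₖ₌₁^162 k − Σₖ₌₁^1 k
= 162·163/2 − 1·2/2
= 13203 − 1 = 13202

Σk = 13202


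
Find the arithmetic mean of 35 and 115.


AM = (35 + 115)/2 = 150/2 = 75

AM = 75


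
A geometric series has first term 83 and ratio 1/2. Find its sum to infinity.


S∞ = a₁/(1-r) = 83/(1 - 1/2)
= 83/(1/2)
= 166

S∞ = 166


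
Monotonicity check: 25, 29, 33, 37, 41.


Differences: 4, 4, 4, 4
All differences > 0 → strictly INCREASING

Monotonically increasing


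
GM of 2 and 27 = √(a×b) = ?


GM = √(2×27) = √54 = 7.3485

GM = 7.3485


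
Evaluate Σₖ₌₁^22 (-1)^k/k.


S = -1 + 1/2 - 1/3 + 1/4 - 1/5 + 1/6 - 1/7 + 1/8 ± ...
= -0.6709
(Full series converges to -ln(2) ≈ -0.6931)

S_22 = -0.6709


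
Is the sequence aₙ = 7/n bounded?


a₁ = 7, a₂ = 7/2, a₃ = 7/3, ...
0 < aₙ ≤ 7 for all n ≥ 1
Lower bound: 0, Upper bound: 7
The sequence IS bounded

Bounded (0 < aₙ ≤ 7)


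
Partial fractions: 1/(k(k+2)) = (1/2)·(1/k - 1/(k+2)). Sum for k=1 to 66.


1/(k(k+2)) = (1/2)·(1/k - 1/(k+2)) (partial fractions)
Telescoping: Σ = (1/2)·(1 + 1/2 - 1/67 - 1/68) = 6699/9112

Sum = 6699/9112


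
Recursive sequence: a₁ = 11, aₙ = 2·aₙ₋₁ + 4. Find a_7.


Computing step by step:
a_1 = 11
a_2 = 26
a_3 = 56
a_4 = 116
a_5 = 236
a_6 = 476
a_7 = 956


a_7 = 956


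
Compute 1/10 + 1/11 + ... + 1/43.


Σₖ₌10^43 1/k = 1/10 + 1/11 + 1/12 + ... + 1/43
= 1302498148247319299/856326196254765600
≈ 1.521

Sum = 1302498148247319299/856326196254765600 ≈ 1.521


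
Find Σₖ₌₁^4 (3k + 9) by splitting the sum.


Σ(3k+9) = 3·Σk + 9·n
= 3·10 + 9·4
= 30 + 36 = 66

Σ = 66


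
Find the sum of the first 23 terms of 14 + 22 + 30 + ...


aₙ = 14 + (23-1)×8 = 190
Sₙ = n(a₁+aₙ)/2 = 23×(14+190)/2
= 23×204/2 = 2346

S_23 = 2346


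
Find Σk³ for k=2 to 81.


Σₖ₌2^81 k³ = [81·82/2]² − [1·2/2]²
= 11029041 − 1 = 11029040

Σk³ = 11029040


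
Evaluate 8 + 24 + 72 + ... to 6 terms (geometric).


Sₙ = 8×(3^6 - 1)/(3 - 1)
= 8×(729 - 1)/2
= 8×728/2
= 2912

S_6 = 2912


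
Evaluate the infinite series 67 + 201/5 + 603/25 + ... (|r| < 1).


S∞ = a₁/(1-r) = 67/(1 - 3/5)
= 67/(2/5)
= 335/2

S∞ = 335/2


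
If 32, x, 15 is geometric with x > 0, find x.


GM = √(32×15) = √480 = 21.9089

GM = 21.9089


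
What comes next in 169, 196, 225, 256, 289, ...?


Pattern: perfect squares: n²
Terms: 169, 196, 225, 256, 289
Next term = 324

Next term = 324


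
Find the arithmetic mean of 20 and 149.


AM = (20 + 149)/2 = 169/2 = 84.5

AM = 84.5


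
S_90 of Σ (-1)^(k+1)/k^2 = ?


S = 1 - 1/4 + 1/9 - 1/16 + 1/25 - 1/36 + 1/49 - 1/64 ± ...
= 0.8224
(Full series converges to +π²/12 ≈ +0.8225)

S_90 = 0.8224


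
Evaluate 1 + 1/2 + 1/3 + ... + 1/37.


H_37 = 1/1 + 1/2 + 1/3 + ... + 1/37
= 2040798836801833/485721041551200
≈ 4.2016

H_37 = 2040798836801833/485721041551200 ≈ 4.2016


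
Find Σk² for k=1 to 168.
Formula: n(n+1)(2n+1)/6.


n = 168
n(n+1)(2n+1)/6 = 168×169×337/6
= 9568104/6 = 1594684

Σk² = 1594684


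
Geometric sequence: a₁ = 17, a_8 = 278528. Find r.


r^(n-1) = aₙ/a₁
r^7 = 278528/17 = 16384
r = 16384^(1/7)
= 4

r = 4


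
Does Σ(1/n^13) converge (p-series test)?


p-series test: Σ c/n^p converges if p > 1, diverges if p ≤ 1 (constant c > 0 doesn't affect convergence).
p = 13
13 > 1 → CONVERGES

Converges (p = 13 > 1)


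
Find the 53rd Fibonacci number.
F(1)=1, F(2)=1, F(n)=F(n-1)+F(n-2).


Fibonacci sequence: 1, 1, 2, 3, 5, 8, 13, 21, 34, 55, 89, ...
F(53) = 53316291173

F(53) = 53316291173


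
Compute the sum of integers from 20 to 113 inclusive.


Σₖ₌20^113 k = Σₖ₌₁^113 k − Σₖ₌₁^19 k
= 113·114/2 − 19·20/2
= 6441 − 190 = 6251

Σk = 6251


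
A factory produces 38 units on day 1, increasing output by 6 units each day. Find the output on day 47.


aₙ = a₁ + (n-1)d
= 38 + (47-1)×6
= 38 + 276
= 314

a_47 = 314


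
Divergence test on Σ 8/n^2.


lim(n→∞) 8/n^2 = 0
lim aₙ = 0 → nth-term test is INCONCLUSIVE
(Need other tests; this is actually a convergent p-series with p=2 > 1)

Inconclusive (lim aₙ = 0; need another test)


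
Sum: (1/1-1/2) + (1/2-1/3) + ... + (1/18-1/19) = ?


Telescoping: adjacent terms cancel.
= 1/1 - 1/19
= 1 - 1/19 = 18/19

Sum = 18/19


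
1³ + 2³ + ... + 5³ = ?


n(n+1)/2 = 5×6/2 = 15
Σk³ = 15² = 225

Σk³ = 225


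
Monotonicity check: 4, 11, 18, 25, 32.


Differences: 7, 7, 7, 7
All differences > 0 → strictly INCREASING

Monotonically increasing


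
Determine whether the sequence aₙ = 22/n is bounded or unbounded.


a₁ = 22, a₂ = 22/2, a₃ = 22/3, ...
0 < aₙ ≤ 22 for all n ≥ 1
Lower bound: 0, Upper bound: 22
The sequence IS bounded

Bounded (0 < aₙ ≤ 22)


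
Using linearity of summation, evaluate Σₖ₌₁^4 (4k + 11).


Σ(4k+11) = 4·Σk + 11·n
= 4·10 + 11·4
= 40 + 44 = 84

Σ = 84


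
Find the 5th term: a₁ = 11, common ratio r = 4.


aₙ = a₁·r^(n-1)
= 11×4^4
= 11×256
= 2816

a_5 = 2816


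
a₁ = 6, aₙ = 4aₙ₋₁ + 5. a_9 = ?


Computing step by step:
a_1 = 6
a_2 = 29
a_3 = 121
a_4 = 489
a_5 = 1961
a_6 = 7849
a_7 = 31401
a_8 = 125609
a_9 = 502441


a_9 = 502441


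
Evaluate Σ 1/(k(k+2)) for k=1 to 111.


1/(k(k+2)) = (1/2)·(1/k - 1/(k+2)) (partial fractions)
Telescoping: Σ = (1/2)·(1 + 1/2 - 1/112 - 1/113) = 18759/25312

Sum = 18759/25312


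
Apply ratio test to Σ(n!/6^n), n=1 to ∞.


aₙ = n!/6^n
a_{n+1}/aₙ = (n+1)!/6^(n+1) × 6^n/n!
= (n+1)/6
L = lim(n→∞) (n+1)/6 = ∞
L > 1 → series DIVERGES

Diverges (ratio test: L = ∞ > 1)


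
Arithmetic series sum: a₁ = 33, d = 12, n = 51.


aₙ = 33 + (51-1)×12 = 633
Sₙ = n(a₁+aₙ)/2 = 51×(33+633)/2
= 51×666/2 = 16983

S_51 = 16983


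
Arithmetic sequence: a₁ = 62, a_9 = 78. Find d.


d = (aₙ - a₁)/(n-1)
= (78 - 62)/(9-1)
= 16/8 = 2

d = 2


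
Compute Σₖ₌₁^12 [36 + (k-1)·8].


aₙ = 36 + (12-1)×8 = 124
Sₙ = n(a₁+aₙ)/2 = 12×(36+124)/2
= 12×160/2 = 960

S_12 = 960


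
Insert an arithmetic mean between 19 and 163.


AM = (19 + 163)/2 = 182/2 = 91

AM = 91


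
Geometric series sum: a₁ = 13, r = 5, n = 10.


Sₙ = 13×(5^10 - 1)/(5 - 1)
= 13×(9765625 - 1)/4
= 13×9765624/4
= 31738278

S_10 = 31738278


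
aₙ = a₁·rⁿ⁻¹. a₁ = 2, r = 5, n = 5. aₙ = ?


aₙ = a₁·r^(n-1)
= 2×5^4
= 2×625
= 1250

a_5 = 1250


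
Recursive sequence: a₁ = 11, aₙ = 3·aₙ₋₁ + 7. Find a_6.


Computing step by step:
a_1 = 11
a_2 = 40
a_3 = 127
a_4 = 388
a_5 = 1171
a_6 = 3520


a_6 = 3520


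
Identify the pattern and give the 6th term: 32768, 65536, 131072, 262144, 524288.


Pattern: powers of 2: 2ⁿ
Terms: 32768, 65536, 131072, 262144, 524288
Next term = 1048576

Next term = 1048576


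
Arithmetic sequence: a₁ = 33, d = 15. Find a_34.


aₙ = a₁ + (n-1)d
= 33 + (34-1)×15
= 33 + 495
= 528

a_34 = 528


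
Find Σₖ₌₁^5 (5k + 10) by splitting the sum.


Σ(5k+10) = 5·Σk + 10·n
= 5·15 + 10·5
= 75 + 50 = 125

Σ = 125


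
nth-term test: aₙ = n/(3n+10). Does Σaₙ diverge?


lim(n→∞) n/(3n+10) = 1/3 = 1/3  (divide numerator and denominator by n)
lim aₙ = 1/3 ≠ 0 → series DIVERGES

Diverges (lim aₙ = 1/3 ≠ 0)


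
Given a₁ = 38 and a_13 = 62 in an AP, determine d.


d = (aₙ - a₁)/(n-1)
= (62 - 38)/(13-1)
= 24/12 = 2

d = 2


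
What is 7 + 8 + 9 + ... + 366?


Σₖ₌7^366 k = Σₖ₌₁^366 k − Σₖ₌₁^6 k
= 366·367/2 − 6·7/2
= 67161 − 21 = 67140

Σk = 67140


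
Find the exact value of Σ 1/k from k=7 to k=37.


Σₖ₌7^37 1/k = 1/7 + 1/8 + 1/9 + ... + 1/37
= 850782285001393/485721041551200
≈ 1.7516

Sum = 850782285001393/485721041551200 ≈ 1.7516


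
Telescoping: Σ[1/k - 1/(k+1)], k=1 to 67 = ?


Telescoping: adjacent terms cancel.
= 1/1 - 1/68
= 1 - 1/68 = 67/68

Sum = 67/68


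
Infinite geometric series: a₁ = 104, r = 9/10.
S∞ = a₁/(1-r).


S∞ = a₁/(1-r) = 104/(1 - 9/10)
= 104/(1/10)
= 1040

S∞ = 1040


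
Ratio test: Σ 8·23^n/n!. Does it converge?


aₙ = 8·23^n/n!
a_{n+1}/aₙ = 23^(n+1)/(n+1)! × n!/23^n  (constant 8 cancels)
= 23/(n+1)
L = lim(n→∞) 23/(n+1) = 0
L < 1 → series CONVERGES

Converges (ratio test: L = 0 < 1)


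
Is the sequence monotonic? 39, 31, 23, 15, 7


Differences: -8, -8, -8, -8
All differences < 0 → strictly DECREASING

Monotonically decreasing


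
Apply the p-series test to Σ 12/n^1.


p-series test: Σ c/n^p converges if p > 1, diverges if p ≤ 1 (constant c > 0 doesn't affect convergence).
p = 1
1 ≤ 1 → DIVERGES

Diverges (p = 1 ≤ 1)


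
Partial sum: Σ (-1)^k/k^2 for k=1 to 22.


S = -1 + 1/4 - 1/9 + 1/16 - 1/25 + 1/36 - 1/49 + 1/64 ± ...
= -0.8215
(Full series converges to -π²/12 ≈ -0.8225)

S_22 = -0.8215


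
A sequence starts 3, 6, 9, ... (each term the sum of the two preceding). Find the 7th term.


Computing iteratively: 3, 6, 9, 15, 24, 39, 63
a_7 = 63

a_7 = 63


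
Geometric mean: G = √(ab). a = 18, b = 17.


GM = √(18×17) = √306 = 17.4929

GM = 17.4929


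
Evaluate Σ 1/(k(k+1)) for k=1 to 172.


1/(k(k+1)) = 1/k - 1/(k+1) (partial fractions)
Telescoping: Σ = 1 - 1/173 = 172/173

Sum = 172/173


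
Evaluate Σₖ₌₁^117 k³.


n(n+1)/2 = 117×118/2 = 6903
Σk³ = 6903² = 47651409

Σk³ = 47651409


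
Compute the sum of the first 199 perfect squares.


n = 199
n(n+1)(2n+1)/6 = 199×200×399/6
= 15880200/6 = 2646700

Σk² = 2646700


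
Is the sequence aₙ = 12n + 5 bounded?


aₙ = 12n + 5 → as n→∞, aₙ→∞
No finite upper bound exists
The sequence is UNBOUNDED

Unbounded (aₙ → ∞ as n → ∞)


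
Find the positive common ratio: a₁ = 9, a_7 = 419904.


r^(n-1) = aₙ/a₁
r^6 = 419904/9 = 46656
r = 46656^(1/6)
= ±6; taking r > 0 gives r = 6

r = 6


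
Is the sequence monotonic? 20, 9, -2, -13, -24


Differences: -11, -11, -11, -11
All differences < 0 → strictly DECREASING

Monotonically decreasing


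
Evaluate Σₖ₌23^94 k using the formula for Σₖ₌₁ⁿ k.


Σₖ₌23^94 k = Σₖ₌₁^94 k − Σₖ₌₁^22 k
= 94·95/2 − 22·23/2
= 4465 − 253 = 4212

Σk = 4212


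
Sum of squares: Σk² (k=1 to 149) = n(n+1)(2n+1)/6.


n = 149
n(n+1)(2n+1)/6 = 149×150×299/6
= 6682650/6 = 1113775

Σk² = 1113775


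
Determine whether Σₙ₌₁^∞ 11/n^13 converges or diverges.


p-series test: Σ c/n^p converges if p > 1, diverges if p ≤ 1 (constant c > 0 doesn't affect convergence).
p = 13
13 > 1 → CONVERGES

Converges (p = 13 > 1)


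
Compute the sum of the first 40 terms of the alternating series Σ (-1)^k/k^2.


S = -1 + 1/4 - 1/9 + 1/16 - 1/25 + 1/36 - 1/49 + 1/64 ± ...
= -0.8222
(Full series converges to -π²/12 ≈ -0.8225)

S_40 = -0.8222


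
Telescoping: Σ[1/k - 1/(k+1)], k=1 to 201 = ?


Telescoping: adjacent terms cancel.
= 1/1 - 1/202
= 1 - 1/202 = 201/202

Sum = 201/202


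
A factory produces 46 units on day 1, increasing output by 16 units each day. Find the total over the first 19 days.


aₙ = 46 + (19-1)×16 = 334
Sₙ = n(a₁+aₙ)/2 = 19×(46+334)/2
= 19×380/2 = 3610

S_19 = 3610


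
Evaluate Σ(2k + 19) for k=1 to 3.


Σ(2k+19) = 2·Σk + 19·n
= 2·6 + 19·3
= 12 + 57 = 69

Σ = 69
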